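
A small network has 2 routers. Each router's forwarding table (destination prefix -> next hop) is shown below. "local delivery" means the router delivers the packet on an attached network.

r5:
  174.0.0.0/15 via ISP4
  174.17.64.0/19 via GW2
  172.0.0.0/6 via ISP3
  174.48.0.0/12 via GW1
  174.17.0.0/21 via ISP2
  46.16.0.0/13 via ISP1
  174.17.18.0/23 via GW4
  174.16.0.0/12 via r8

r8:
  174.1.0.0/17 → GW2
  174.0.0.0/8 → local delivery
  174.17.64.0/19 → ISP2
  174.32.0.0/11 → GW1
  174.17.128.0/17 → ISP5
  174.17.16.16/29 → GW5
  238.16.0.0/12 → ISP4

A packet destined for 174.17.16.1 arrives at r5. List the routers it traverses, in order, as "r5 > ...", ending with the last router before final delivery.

r5 > r8

At r5: longest match for 174.17.16.1 is 174.16.0.0/12 -> r8
At r8: longest match for 174.17.16.1 is 174.0.0.0/8 -> local delivery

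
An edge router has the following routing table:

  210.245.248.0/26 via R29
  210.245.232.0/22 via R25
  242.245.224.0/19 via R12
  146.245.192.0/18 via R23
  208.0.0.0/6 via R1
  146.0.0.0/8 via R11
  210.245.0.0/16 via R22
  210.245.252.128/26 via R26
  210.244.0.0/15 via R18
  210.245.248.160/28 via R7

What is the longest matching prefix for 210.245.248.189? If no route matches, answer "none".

Entries matching 210.245.248.189:
  208.0.0.0/6 (208.0.0.0 - 211.255.255.255)
  210.244.0.0/15 (210.244.0.0 - 210.245.255.255)
  210.245.0.0/16 (210.245.0.0 - 210.245.255.255)
Most specific is 210.245.0.0/16.

210.245.0.0/16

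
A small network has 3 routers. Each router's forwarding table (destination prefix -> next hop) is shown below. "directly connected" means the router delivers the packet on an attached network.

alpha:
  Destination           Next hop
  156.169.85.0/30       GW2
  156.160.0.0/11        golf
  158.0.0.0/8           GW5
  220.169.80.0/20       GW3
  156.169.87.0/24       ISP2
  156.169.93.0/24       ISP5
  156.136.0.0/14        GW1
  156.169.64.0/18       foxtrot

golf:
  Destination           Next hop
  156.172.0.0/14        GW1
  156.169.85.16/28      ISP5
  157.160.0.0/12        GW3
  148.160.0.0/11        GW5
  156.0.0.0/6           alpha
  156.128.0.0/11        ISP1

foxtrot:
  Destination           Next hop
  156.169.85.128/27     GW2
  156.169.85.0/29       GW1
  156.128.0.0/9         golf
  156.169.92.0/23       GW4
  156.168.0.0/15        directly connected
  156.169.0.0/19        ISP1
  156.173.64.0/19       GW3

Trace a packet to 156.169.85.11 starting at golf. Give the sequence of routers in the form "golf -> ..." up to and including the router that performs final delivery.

At golf: longest match for 156.169.85.11 is 156.0.0.0/6 -> alpha
At alpha: longest match for 156.169.85.11 is 156.169.64.0/18 -> foxtrot
At foxtrot: longest match for 156.169.85.11 is 156.168.0.0/15 -> directly connected

golf -> alpha -> foxtrot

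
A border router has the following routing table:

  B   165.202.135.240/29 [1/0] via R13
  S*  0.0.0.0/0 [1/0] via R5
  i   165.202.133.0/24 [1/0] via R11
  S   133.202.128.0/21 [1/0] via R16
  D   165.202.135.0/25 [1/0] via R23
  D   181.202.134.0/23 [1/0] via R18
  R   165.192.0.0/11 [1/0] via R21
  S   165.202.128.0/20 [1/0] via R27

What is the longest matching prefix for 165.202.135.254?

165.202.128.0/20

Entries matching 165.202.135.254:
  0.0.0.0/0 (default, matches everything)
  165.192.0.0/11 (165.192.0.0 - 165.223.255.255)
  165.202.128.0/20 (165.202.128.0 - 165.202.143.255)
Most specific is 165.202.128.0/20.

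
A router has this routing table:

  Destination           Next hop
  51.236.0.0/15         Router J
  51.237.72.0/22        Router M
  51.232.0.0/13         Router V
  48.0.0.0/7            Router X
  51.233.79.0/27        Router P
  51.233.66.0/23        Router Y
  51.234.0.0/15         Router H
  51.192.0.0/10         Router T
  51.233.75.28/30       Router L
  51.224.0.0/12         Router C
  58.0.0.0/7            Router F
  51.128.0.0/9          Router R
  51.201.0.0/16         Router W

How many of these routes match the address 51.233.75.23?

Prefixes containing 51.233.75.23:
  51.128.0.0/9 (51.128.0.0 - 51.255.255.255)
  51.192.0.0/10 (51.192.0.0 - 51.255.255.255)
  51.224.0.0/12 (51.224.0.0 - 51.239.255.255)
  51.232.0.0/13 (51.232.0.0 - 51.239.255.255)
Total matching entries: 4.

4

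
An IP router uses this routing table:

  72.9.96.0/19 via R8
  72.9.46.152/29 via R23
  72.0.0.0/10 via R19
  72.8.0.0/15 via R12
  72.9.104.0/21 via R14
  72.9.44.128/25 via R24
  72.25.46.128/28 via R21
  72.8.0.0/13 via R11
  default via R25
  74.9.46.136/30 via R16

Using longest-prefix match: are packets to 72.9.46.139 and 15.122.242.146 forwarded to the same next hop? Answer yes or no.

72.9.46.139: longest match 72.8.0.0/15 -> R12
15.122.242.146: longest match 0.0.0.0/0 -> R25

no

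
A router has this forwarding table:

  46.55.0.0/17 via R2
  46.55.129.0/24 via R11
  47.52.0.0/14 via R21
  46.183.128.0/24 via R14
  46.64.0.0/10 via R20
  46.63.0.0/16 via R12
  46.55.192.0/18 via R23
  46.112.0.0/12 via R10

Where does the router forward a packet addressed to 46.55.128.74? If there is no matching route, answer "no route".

no route

No entry's prefix contains 46.55.128.74; there is no default route.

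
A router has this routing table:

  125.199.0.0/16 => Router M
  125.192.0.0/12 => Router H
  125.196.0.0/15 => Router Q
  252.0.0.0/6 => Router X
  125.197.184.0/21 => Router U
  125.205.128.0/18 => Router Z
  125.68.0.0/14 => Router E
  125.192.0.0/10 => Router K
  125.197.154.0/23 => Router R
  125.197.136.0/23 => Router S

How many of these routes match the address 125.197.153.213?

Prefixes containing 125.197.153.213:
  125.192.0.0/10 (125.192.0.0 - 125.255.255.255)
  125.192.0.0/12 (125.192.0.0 - 125.207.255.255)
  125.196.0.0/15 (125.196.0.0 - 125.197.255.255)
Total matching entries: 3.

3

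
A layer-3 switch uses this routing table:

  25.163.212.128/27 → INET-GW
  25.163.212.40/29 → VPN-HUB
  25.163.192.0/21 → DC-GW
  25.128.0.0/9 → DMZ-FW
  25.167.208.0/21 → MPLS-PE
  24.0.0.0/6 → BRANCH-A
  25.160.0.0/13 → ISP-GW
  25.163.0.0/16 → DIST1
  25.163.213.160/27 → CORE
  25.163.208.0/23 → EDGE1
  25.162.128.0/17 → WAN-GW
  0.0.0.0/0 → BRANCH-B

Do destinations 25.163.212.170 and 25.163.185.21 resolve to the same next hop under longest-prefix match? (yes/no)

25.163.212.170: longest match 25.163.0.0/16 -> DIST1
25.163.185.21: longest match 25.163.0.0/16 -> DIST1

yes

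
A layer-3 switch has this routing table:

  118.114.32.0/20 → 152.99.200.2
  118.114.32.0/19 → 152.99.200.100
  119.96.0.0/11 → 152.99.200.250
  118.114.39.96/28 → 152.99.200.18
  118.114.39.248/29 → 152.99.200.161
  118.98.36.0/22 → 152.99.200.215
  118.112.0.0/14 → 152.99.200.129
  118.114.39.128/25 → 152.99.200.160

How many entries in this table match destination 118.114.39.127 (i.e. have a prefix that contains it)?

Prefixes containing 118.114.39.127:
  118.112.0.0/14 (118.112.0.0 - 118.115.255.255)
  118.114.32.0/19 (118.114.32.0 - 118.114.63.255)
  118.114.32.0/20 (118.114.32.0 - 118.114.47.255)
Total matching entries: 3.

3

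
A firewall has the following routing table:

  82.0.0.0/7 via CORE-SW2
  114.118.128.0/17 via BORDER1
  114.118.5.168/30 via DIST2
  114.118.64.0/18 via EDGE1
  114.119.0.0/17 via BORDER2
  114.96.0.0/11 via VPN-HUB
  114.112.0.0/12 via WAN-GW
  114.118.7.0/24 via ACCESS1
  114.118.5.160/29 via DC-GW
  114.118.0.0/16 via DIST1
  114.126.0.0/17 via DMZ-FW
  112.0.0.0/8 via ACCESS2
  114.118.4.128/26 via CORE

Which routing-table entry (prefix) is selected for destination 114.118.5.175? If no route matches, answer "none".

114.118.0.0/16

Entries matching 114.118.5.175:
  114.96.0.0/11 (114.96.0.0 - 114.127.255.255)
  114.112.0.0/12 (114.112.0.0 - 114.127.255.255)
  114.118.0.0/16 (114.118.0.0 - 114.118.255.255)
Most specific is 114.118.0.0/16.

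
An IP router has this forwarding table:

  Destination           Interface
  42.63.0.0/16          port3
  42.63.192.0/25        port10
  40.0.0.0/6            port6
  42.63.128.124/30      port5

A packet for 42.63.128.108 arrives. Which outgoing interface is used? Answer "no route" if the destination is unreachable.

Routes whose prefix contains 42.63.128.108:
  40.0.0.0/6 (40.0.0.0 - 43.255.255.255) -> port6
  42.63.0.0/16 (42.63.0.0 - 42.63.255.255) -> port3
More-specific entries that do NOT match:
  42.63.128.124/30 (42.63.128.124 - 42.63.128.127) does not contain 42.63.128.108
  42.63.192.0/25 (42.63.192.0 - 42.63.192.127) does not contain 42.63.128.108
Longest matching prefix is /16 -> interface port3.

port3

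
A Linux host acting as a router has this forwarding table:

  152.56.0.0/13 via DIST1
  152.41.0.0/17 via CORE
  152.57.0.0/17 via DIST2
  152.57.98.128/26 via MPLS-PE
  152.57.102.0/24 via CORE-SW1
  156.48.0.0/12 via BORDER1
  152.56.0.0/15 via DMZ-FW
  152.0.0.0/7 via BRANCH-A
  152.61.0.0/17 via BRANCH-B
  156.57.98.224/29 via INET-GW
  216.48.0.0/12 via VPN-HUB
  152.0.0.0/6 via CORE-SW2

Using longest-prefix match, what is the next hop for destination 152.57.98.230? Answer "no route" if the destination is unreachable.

DIST2

Routes whose prefix contains 152.57.98.230:
  152.0.0.0/6 (152.0.0.0 - 155.255.255.255) -> CORE-SW2
  152.0.0.0/7 (152.0.0.0 - 153.255.255.255) -> BRANCH-A
  152.56.0.0/13 (152.56.0.0 - 152.63.255.255) -> DIST1
  152.56.0.0/15 (152.56.0.0 - 152.57.255.255) -> DMZ-FW
  152.57.0.0/17 (152.57.0.0 - 152.57.127.255) -> DIST2
More-specific entries that do NOT match:
  156.57.98.224/29 (156.57.98.224 - 156.57.98.231) does not contain 152.57.98.230
  152.57.98.128/26 (152.57.98.128 - 152.57.98.191) does not contain 152.57.98.230
  152.57.102.0/24 (152.57.102.0 - 152.57.102.255) does not contain 152.57.98.230
Longest matching prefix is /17 -> next hop DIST2.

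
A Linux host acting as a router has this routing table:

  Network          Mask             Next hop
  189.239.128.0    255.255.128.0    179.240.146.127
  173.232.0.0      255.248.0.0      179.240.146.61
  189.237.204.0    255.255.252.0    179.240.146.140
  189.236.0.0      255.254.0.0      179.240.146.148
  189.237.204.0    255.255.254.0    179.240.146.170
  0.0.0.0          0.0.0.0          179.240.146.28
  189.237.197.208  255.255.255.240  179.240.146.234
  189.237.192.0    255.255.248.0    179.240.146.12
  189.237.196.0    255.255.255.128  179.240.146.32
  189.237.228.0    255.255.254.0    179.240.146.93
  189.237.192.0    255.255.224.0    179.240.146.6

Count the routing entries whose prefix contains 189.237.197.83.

4

Prefixes containing 189.237.197.83:
  0.0.0.0/0 (default, matches everything)
  189.236.0.0/15 (189.236.0.0 - 189.237.255.255)
  189.237.192.0/19 (189.237.192.0 - 189.237.223.255)
  189.237.192.0/21 (189.237.192.0 - 189.237.199.255)
Total matching entries: 4.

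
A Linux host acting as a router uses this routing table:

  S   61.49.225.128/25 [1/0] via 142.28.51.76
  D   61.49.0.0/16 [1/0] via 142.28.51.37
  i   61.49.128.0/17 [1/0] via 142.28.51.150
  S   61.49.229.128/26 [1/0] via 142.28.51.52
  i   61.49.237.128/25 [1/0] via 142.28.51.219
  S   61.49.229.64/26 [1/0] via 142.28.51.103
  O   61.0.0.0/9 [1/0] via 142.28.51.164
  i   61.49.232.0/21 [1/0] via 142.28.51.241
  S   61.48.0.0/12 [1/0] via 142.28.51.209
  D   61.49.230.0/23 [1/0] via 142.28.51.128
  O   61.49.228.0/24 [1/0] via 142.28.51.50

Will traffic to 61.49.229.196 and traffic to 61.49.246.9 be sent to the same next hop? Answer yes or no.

61.49.229.196: longest match 61.49.128.0/17 -> 142.28.51.150
61.49.246.9: longest match 61.49.128.0/17 -> 142.28.51.150

yes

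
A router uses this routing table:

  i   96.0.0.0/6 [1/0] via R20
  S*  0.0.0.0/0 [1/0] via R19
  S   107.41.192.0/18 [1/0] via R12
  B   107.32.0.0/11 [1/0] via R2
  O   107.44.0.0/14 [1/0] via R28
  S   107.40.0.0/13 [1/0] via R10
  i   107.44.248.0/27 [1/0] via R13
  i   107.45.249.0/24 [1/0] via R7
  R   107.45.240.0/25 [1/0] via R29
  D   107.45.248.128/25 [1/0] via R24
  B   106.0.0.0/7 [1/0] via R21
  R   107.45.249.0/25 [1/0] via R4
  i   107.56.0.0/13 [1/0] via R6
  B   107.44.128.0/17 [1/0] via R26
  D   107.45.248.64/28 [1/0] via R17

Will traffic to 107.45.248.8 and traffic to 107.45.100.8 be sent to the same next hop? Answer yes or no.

107.45.248.8: longest match 107.44.0.0/14 -> R28
107.45.100.8: longest match 107.44.0.0/14 -> R28

yes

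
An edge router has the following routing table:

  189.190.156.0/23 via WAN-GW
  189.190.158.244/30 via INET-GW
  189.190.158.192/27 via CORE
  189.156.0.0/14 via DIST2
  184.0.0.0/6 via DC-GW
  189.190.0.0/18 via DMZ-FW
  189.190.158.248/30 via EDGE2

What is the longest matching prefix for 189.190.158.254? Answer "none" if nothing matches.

189.190.158.254 is outside every listed prefix and there is no default route.

none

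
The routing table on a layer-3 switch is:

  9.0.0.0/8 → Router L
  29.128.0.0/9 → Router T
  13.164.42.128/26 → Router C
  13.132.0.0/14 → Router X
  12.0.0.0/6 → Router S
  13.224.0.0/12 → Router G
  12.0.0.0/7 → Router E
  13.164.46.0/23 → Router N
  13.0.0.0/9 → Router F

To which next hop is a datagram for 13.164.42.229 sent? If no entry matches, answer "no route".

Routes whose prefix contains 13.164.42.229:
  12.0.0.0/6 (12.0.0.0 - 15.255.255.255) -> Router S
  12.0.0.0/7 (12.0.0.0 - 13.255.255.255) -> Router E
More-specific entries that do NOT match:
  13.164.42.128/26 (13.164.42.128 - 13.164.42.191) does not contain 13.164.42.229
  13.164.46.0/23 (13.164.46.0 - 13.164.47.255) does not contain 13.164.42.229
  13.132.0.0/14 (13.132.0.0 - 13.135.255.255) does not contain 13.164.42.229
  13.224.0.0/12 (13.224.0.0 - 13.239.255.255) does not contain 13.164.42.229
  29.128.0.0/9 (29.128.0.0 - 29.255.255.255) does not contain 13.164.42.229
  13.0.0.0/9 (13.0.0.0 - 13.127.255.255) does not contain 13.164.42.229
  9.0.0.0/8 (9.0.0.0 - 9.255.255.255) does not contain 13.164.42.229
Longest matching prefix is /7 -> next hop Router E.

Router E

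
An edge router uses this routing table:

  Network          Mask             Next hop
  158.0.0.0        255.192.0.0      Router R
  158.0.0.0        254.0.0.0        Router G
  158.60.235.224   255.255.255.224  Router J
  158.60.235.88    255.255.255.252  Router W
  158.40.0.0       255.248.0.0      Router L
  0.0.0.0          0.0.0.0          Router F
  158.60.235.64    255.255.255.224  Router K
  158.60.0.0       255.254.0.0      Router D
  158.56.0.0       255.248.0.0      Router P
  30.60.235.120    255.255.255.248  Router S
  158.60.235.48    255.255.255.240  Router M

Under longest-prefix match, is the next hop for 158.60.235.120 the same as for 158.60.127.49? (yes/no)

158.60.235.120: longest match 158.60.0.0/15 -> Router D
158.60.127.49: longest match 158.60.0.0/15 -> Router D

yes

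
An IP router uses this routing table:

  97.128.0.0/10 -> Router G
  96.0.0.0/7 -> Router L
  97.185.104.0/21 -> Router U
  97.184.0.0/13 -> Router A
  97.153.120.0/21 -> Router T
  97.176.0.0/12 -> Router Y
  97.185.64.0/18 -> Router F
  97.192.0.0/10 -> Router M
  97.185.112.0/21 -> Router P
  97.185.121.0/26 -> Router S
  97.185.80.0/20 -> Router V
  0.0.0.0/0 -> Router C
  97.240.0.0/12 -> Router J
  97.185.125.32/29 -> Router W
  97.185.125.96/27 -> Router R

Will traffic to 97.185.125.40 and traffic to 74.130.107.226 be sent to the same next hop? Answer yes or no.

no

97.185.125.40: longest match 97.185.64.0/18 -> Router F
74.130.107.226: longest match 0.0.0.0/0 -> Router C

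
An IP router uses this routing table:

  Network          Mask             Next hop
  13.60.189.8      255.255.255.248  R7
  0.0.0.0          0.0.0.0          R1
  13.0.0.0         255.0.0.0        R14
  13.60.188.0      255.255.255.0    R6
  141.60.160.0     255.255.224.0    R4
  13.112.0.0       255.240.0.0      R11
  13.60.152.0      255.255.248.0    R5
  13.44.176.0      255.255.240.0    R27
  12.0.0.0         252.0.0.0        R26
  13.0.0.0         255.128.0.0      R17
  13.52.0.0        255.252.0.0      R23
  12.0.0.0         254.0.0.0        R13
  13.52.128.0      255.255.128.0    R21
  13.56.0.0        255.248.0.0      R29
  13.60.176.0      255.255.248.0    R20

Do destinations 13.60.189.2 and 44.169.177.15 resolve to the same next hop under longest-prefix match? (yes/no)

no

13.60.189.2: longest match 13.56.0.0/13 -> R29
44.169.177.15: longest match 0.0.0.0/0 -> R1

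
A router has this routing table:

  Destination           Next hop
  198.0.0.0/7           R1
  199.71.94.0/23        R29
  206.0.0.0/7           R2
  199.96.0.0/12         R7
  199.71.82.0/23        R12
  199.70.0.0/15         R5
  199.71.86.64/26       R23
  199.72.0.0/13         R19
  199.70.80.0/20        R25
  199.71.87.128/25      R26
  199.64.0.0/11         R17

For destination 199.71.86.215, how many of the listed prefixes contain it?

3

Prefixes containing 199.71.86.215:
  198.0.0.0/7 (198.0.0.0 - 199.255.255.255)
  199.64.0.0/11 (199.64.0.0 - 199.95.255.255)
  199.70.0.0/15 (199.70.0.0 - 199.71.255.255)
Total matching entries: 3.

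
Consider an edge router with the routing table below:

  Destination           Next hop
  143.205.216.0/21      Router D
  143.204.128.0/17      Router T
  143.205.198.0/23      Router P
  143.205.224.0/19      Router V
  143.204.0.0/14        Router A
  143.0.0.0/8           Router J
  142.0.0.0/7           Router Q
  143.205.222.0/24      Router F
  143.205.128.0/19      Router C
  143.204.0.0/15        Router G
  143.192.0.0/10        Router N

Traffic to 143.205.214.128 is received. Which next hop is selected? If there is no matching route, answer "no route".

Routes whose prefix contains 143.205.214.128:
  142.0.0.0/7 (142.0.0.0 - 143.255.255.255) -> Router Q
  143.0.0.0/8 (143.0.0.0 - 143.255.255.255) -> Router J
  143.192.0.0/10 (143.192.0.0 - 143.255.255.255) -> Router N
  143.204.0.0/14 (143.204.0.0 - 143.207.255.255) -> Router A
  143.204.0.0/15 (143.204.0.0 - 143.205.255.255) -> Router G
More-specific entries that do NOT match:
  143.205.222.0/24 (143.205.222.0 - 143.205.222.255) does not contain 143.205.214.128
  143.205.198.0/23 (143.205.198.0 - 143.205.199.255) does not contain 143.205.214.128
  143.205.216.0/21 (143.205.216.0 - 143.205.223.255) does not contain 143.205.214.128
  143.205.224.0/19 (143.205.224.0 - 143.205.255.255) does not contain 143.205.214.128
  143.205.128.0/19 (143.205.128.0 - 143.205.159.255) does not contain 143.205.214.128
  143.204.128.0/17 (143.204.128.0 - 143.204.255.255) does not contain 143.205.214.128
Longest matching prefix is /15 -> next hop Router G.

Router G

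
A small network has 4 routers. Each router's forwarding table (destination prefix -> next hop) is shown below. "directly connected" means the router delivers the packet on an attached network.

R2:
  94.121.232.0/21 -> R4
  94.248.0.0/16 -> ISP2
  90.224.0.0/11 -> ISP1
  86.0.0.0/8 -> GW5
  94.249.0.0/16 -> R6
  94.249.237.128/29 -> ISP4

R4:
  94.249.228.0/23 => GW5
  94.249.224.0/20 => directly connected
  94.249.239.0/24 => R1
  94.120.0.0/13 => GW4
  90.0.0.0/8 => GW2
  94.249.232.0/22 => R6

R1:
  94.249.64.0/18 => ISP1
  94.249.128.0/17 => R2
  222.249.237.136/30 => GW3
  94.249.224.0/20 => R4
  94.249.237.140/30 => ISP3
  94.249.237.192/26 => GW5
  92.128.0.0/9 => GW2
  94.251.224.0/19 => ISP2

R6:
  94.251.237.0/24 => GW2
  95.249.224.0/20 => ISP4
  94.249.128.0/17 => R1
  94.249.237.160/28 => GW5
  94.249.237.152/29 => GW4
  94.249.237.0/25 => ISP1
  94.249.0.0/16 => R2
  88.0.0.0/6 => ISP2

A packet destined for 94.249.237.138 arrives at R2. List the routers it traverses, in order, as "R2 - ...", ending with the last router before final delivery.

R2 - R6 - R1 - R4

At R2: longest match for 94.249.237.138 is 94.249.0.0/16 -> R6
At R6: longest match for 94.249.237.138 is 94.249.128.0/17 -> R1
At R1: longest match for 94.249.237.138 is 94.249.224.0/20 -> R4
At R4: longest match for 94.249.237.138 is 94.249.224.0/20 -> directly connected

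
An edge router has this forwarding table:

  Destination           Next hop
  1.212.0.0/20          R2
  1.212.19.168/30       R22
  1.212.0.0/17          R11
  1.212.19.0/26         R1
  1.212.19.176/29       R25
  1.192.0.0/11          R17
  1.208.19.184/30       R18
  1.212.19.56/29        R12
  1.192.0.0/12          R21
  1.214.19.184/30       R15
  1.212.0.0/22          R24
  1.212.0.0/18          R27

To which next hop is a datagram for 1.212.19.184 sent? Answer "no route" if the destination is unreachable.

R27

Routes whose prefix contains 1.212.19.184:
  1.192.0.0/11 (1.192.0.0 - 1.223.255.255) -> R17
  1.212.0.0/17 (1.212.0.0 - 1.212.127.255) -> R11
  1.212.0.0/18 (1.212.0.0 - 1.212.63.255) -> R27
More-specific entries that do NOT match:
  1.212.19.168/30 (1.212.19.168 - 1.212.19.171) does not contain 1.212.19.184
  1.208.19.184/30 (1.208.19.184 - 1.208.19.187) does not contain 1.212.19.184
  1.214.19.184/30 (1.214.19.184 - 1.214.19.187) does not contain 1.212.19.184
  1.212.19.176/29 (1.212.19.176 - 1.212.19.183) does not contain 1.212.19.184
  1.212.19.56/29 (1.212.19.56 - 1.212.19.63) does not contain 1.212.19.184
  1.212.19.0/26 (1.212.19.0 - 1.212.19.63) does not contain 1.212.19.184
  1.212.0.0/22 (1.212.0.0 - 1.212.3.255) does not contain 1.212.19.184
  1.212.0.0/20 (1.212.0.0 - 1.212.15.255) does not contain 1.212.19.184
Longest matching prefix is /18 -> next hop R27.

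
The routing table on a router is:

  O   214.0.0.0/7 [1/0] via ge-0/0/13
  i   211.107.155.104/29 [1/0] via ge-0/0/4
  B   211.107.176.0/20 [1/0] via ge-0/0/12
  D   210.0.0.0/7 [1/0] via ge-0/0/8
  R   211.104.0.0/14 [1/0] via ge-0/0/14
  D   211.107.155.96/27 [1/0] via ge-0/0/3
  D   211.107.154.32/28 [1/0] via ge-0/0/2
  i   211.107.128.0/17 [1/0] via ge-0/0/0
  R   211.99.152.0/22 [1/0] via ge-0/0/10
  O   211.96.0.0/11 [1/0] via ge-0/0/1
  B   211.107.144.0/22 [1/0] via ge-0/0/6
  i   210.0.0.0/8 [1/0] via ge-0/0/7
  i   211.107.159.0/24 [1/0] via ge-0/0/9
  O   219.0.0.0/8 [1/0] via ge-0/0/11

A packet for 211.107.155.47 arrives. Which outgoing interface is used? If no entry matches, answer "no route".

ge-0/0/0

Routes whose prefix contains 211.107.155.47:
  210.0.0.0/7 (210.0.0.0 - 211.255.255.255) -> ge-0/0/8
  211.96.0.0/11 (211.96.0.0 - 211.127.255.255) -> ge-0/0/1
  211.104.0.0/14 (211.104.0.0 - 211.107.255.255) -> ge-0/0/14
  211.107.128.0/17 (211.107.128.0 - 211.107.255.255) -> ge-0/0/0
More-specific entries that do NOT match:
  211.107.155.104/29 (211.107.155.104 - 211.107.155.111) does not contain 211.107.155.47
  211.107.154.32/28 (211.107.154.32 - 211.107.154.47) does not contain 211.107.155.47
  211.107.155.96/27 (211.107.155.96 - 211.107.155.127) does not contain 211.107.155.47
  211.107.159.0/24 (211.107.159.0 - 211.107.159.255) does not contain 211.107.155.47
  211.99.152.0/22 (211.99.152.0 - 211.99.155.255) does not contain 211.107.155.47
  211.107.144.0/22 (211.107.144.0 - 211.107.147.255) does not contain 211.107.155.47
  211.107.176.0/20 (211.107.176.0 - 211.107.191.255) does not contain 211.107.155.47
Longest matching prefix is /17 -> interface ge-0/0/0.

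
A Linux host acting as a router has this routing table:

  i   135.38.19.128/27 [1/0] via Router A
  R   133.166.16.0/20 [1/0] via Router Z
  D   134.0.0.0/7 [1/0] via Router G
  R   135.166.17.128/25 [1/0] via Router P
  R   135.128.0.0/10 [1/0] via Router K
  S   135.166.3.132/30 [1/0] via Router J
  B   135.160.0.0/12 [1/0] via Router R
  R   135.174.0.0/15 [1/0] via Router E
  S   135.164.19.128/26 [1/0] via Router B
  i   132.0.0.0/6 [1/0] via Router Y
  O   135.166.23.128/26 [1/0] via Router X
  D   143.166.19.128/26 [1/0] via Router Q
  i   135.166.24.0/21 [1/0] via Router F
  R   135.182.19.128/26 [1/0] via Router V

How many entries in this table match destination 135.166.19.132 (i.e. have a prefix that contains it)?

Prefixes containing 135.166.19.132:
  132.0.0.0/6 (132.0.0.0 - 135.255.255.255)
  134.0.0.0/7 (134.0.0.0 - 135.255.255.255)
  135.128.0.0/10 (135.128.0.0 - 135.191.255.255)
  135.160.0.0/12 (135.160.0.0 - 135.175.255.255)
Total matching entries: 4.

4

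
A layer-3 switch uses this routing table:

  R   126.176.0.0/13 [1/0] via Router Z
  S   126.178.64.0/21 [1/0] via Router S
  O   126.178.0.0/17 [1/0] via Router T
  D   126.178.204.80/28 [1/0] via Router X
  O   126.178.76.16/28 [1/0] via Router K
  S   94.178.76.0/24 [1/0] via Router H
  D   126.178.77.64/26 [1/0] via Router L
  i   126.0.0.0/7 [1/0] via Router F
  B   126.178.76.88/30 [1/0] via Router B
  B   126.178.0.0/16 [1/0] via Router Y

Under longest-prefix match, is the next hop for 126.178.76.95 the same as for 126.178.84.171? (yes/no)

yes

126.178.76.95: longest match 126.178.0.0/17 -> Router T
126.178.84.171: longest match 126.178.0.0/17 -> Router T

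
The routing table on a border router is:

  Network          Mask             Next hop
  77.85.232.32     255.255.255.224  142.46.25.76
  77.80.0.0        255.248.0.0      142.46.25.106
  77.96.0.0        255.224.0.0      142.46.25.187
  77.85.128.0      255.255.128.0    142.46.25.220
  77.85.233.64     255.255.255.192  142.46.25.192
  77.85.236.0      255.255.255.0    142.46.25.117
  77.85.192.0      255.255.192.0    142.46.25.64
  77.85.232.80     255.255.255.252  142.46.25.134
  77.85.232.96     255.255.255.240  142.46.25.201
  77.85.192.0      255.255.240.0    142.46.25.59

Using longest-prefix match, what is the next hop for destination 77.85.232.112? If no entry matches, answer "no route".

Routes whose prefix contains 77.85.232.112:
  77.80.0.0/13 (77.80.0.0 - 77.87.255.255) -> 142.46.25.106
  77.85.128.0/17 (77.85.128.0 - 77.85.255.255) -> 142.46.25.220
  77.85.192.0/18 (77.85.192.0 - 77.85.255.255) -> 142.46.25.64
More-specific entries that do NOT match:
  77.85.232.80/30 (77.85.232.80 - 77.85.232.83) does not contain 77.85.232.112
  77.85.232.96/28 (77.85.232.96 - 77.85.232.111) does not contain 77.85.232.112
  77.85.232.32/27 (77.85.232.32 - 77.85.232.63) does not contain 77.85.232.112
  77.85.233.64/26 (77.85.233.64 - 77.85.233.127) does not contain 77.85.232.112
  77.85.236.0/24 (77.85.236.0 - 77.85.236.255) does not contain 77.85.232.112
  77.85.192.0/20 (77.85.192.0 - 77.85.207.255) does not contain 77.85.232.112
Longest matching prefix is /18 -> next hop 142.46.25.64.

142.46.25.64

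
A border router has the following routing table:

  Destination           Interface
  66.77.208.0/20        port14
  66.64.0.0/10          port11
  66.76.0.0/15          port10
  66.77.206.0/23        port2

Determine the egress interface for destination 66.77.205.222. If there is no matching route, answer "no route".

Routes whose prefix contains 66.77.205.222:
  66.64.0.0/10 (66.64.0.0 - 66.127.255.255) -> port11
  66.76.0.0/15 (66.76.0.0 - 66.77.255.255) -> port10
More-specific entries that do NOT match:
  66.77.206.0/23 (66.77.206.0 - 66.77.207.255) does not contain 66.77.205.222
  66.77.208.0/20 (66.77.208.0 - 66.77.223.255) does not contain 66.77.205.222
Longest matching prefix is /15 -> interface port10.

port10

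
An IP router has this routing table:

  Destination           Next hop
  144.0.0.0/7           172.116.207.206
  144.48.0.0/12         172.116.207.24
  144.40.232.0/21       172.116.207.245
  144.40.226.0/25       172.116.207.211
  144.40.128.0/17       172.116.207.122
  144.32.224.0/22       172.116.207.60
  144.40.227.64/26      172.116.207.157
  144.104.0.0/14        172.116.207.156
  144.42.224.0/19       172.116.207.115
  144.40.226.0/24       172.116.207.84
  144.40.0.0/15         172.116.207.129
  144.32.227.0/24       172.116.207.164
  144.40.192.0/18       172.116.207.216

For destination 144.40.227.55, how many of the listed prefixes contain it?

Prefixes containing 144.40.227.55:
  144.0.0.0/7 (144.0.0.0 - 145.255.255.255)
  144.40.0.0/15 (144.40.0.0 - 144.41.255.255)
  144.40.128.0/17 (144.40.128.0 - 144.40.255.255)
  144.40.192.0/18 (144.40.192.0 - 144.40.255.255)
Total matching entries: 4.

4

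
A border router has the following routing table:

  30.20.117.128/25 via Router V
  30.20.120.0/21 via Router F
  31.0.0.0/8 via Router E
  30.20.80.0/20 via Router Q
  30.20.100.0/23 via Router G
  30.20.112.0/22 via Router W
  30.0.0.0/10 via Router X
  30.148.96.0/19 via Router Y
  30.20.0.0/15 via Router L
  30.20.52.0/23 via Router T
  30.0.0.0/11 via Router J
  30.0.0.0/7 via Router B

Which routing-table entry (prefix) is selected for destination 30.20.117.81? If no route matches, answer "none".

Entries matching 30.20.117.81:
  30.0.0.0/7 (30.0.0.0 - 31.255.255.255)
  30.0.0.0/10 (30.0.0.0 - 30.63.255.255)
  30.0.0.0/11 (30.0.0.0 - 30.31.255.255)
  30.20.0.0/15 (30.20.0.0 - 30.21.255.255)
Most specific is 30.20.0.0/15.

30.20.0.0/15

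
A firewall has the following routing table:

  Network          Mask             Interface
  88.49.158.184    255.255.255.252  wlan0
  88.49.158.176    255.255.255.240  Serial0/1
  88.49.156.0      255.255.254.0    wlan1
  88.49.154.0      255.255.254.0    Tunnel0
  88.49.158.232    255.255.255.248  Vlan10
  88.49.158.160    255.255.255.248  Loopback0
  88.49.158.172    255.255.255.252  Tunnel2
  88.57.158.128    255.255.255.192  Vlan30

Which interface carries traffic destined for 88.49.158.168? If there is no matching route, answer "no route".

no route

No entry's prefix contains 88.49.158.168; there is no default route.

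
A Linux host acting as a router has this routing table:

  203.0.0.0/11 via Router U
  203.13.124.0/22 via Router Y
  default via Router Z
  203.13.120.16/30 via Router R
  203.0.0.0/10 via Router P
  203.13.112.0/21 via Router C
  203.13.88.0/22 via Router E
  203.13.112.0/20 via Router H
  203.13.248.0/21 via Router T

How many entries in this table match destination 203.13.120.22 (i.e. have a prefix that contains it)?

4

Prefixes containing 203.13.120.22:
  0.0.0.0/0 (default, matches everything)
  203.0.0.0/10 (203.0.0.0 - 203.63.255.255)
  203.0.0.0/11 (203.0.0.0 - 203.31.255.255)
  203.13.112.0/20 (203.13.112.0 - 203.13.127.255)
Total matching entries: 4.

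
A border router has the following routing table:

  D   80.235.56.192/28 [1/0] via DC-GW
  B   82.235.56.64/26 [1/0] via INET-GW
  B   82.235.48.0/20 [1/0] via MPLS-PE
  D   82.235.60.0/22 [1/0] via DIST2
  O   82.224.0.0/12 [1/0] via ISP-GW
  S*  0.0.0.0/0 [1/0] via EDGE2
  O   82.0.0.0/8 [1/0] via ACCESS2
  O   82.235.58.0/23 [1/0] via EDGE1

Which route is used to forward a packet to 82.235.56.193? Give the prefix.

82.235.48.0/20

Entries matching 82.235.56.193:
  0.0.0.0/0 (default, matches everything)
  82.0.0.0/8 (82.0.0.0 - 82.255.255.255)
  82.224.0.0/12 (82.224.0.0 - 82.239.255.255)
  82.235.48.0/20 (82.235.48.0 - 82.235.63.255)
Most specific is 82.235.48.0/20.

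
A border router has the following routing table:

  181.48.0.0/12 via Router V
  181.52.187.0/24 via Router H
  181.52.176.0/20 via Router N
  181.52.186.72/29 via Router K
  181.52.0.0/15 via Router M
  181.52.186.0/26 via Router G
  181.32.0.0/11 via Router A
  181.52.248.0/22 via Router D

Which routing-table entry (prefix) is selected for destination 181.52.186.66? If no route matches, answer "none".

Entries matching 181.52.186.66:
  181.32.0.0/11 (181.32.0.0 - 181.63.255.255)
  181.48.0.0/12 (181.48.0.0 - 181.63.255.255)
  181.52.0.0/15 (181.52.0.0 - 181.53.255.255)
  181.52.176.0/20 (181.52.176.0 - 181.52.191.255)
Most specific is 181.52.176.0/20.

181.52.176.0/20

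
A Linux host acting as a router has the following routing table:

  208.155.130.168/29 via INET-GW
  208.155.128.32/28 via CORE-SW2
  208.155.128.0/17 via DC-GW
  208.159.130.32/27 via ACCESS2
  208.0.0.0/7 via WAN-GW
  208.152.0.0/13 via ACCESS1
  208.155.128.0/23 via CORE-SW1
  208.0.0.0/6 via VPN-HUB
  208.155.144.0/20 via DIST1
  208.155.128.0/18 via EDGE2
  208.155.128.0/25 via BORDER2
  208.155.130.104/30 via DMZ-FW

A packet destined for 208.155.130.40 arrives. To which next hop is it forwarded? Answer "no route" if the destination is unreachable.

EDGE2

Routes whose prefix contains 208.155.130.40:
  208.0.0.0/6 (208.0.0.0 - 211.255.255.255) -> VPN-HUB
  208.0.0.0/7 (208.0.0.0 - 209.255.255.255) -> WAN-GW
  208.152.0.0/13 (208.152.0.0 - 208.159.255.255) -> ACCESS1
  208.155.128.0/17 (208.155.128.0 - 208.155.255.255) -> DC-GW
  208.155.128.0/18 (208.155.128.0 - 208.155.191.255) -> EDGE2
More-specific entries that do NOT match:
  208.155.130.104/30 (208.155.130.104 - 208.155.130.107) does not contain 208.155.130.40
  208.155.130.168/29 (208.155.130.168 - 208.155.130.175) does not contain 208.155.130.40
  208.155.128.32/28 (208.155.128.32 - 208.155.128.47) does not contain 208.155.130.40
  208.159.130.32/27 (208.159.130.32 - 208.159.130.63) does not contain 208.155.130.40
  208.155.128.0/25 (208.155.128.0 - 208.155.128.127) does not contain 208.155.130.40
  208.155.128.0/23 (208.155.128.0 - 208.155.129.255) does not contain 208.155.130.40
  208.155.144.0/20 (208.155.144.0 - 208.155.159.255) does not contain 208.155.130.40
Longest matching prefix is /18 -> next hop EDGE2.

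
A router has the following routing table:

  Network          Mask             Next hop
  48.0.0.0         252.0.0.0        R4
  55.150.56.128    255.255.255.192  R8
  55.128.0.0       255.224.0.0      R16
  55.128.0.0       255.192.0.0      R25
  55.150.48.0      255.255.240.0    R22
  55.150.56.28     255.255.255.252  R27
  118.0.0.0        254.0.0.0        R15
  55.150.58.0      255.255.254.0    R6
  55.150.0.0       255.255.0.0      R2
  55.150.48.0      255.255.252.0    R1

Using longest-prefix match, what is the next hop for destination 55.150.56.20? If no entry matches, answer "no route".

R22

Routes whose prefix contains 55.150.56.20:
  55.128.0.0/10 (55.128.0.0 - 55.191.255.255) -> R25
  55.128.0.0/11 (55.128.0.0 - 55.159.255.255) -> R16
  55.150.0.0/16 (55.150.0.0 - 55.150.255.255) -> R2
  55.150.48.0/20 (55.150.48.0 - 55.150.63.255) -> R22
More-specific entries that do NOT match:
  55.150.56.28/30 (55.150.56.28 - 55.150.56.31) does not contain 55.150.56.20
  55.150.56.128/26 (55.150.56.128 - 55.150.56.191) does not contain 55.150.56.20
  55.150.58.0/23 (55.150.58.0 - 55.150.59.255) does not contain 55.150.56.20
  55.150.48.0/22 (55.150.48.0 - 55.150.51.255) does not contain 55.150.56.20
Longest matching prefix is /20 -> next hop R22.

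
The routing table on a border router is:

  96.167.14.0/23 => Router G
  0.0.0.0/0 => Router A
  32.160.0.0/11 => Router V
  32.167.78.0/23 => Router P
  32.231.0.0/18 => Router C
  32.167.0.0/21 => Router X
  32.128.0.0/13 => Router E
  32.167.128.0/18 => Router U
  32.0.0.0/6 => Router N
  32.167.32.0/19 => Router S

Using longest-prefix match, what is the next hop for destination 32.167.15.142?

Router V

Routes whose prefix contains 32.167.15.142:
  0.0.0.0/0 (default, matches everything) -> Router A
  32.0.0.0/6 (32.0.0.0 - 35.255.255.255) -> Router N
  32.160.0.0/11 (32.160.0.0 - 32.191.255.255) -> Router V
More-specific entries that do NOT match:
  96.167.14.0/23 (96.167.14.0 - 96.167.15.255) does not contain 32.167.15.142
  32.167.78.0/23 (32.167.78.0 - 32.167.79.255) does not contain 32.167.15.142
  32.167.0.0/21 (32.167.0.0 - 32.167.7.255) does not contain 32.167.15.142
  32.167.32.0/19 (32.167.32.0 - 32.167.63.255) does not contain 32.167.15.142
  32.231.0.0/18 (32.231.0.0 - 32.231.63.255) does not contain 32.167.15.142
  32.167.128.0/18 (32.167.128.0 - 32.167.191.255) does not contain 32.167.15.142
  32.128.0.0/13 (32.128.0.0 - 32.135.255.255) does not contain 32.167.15.142
Longest matching prefix is /11 -> next hop Router V.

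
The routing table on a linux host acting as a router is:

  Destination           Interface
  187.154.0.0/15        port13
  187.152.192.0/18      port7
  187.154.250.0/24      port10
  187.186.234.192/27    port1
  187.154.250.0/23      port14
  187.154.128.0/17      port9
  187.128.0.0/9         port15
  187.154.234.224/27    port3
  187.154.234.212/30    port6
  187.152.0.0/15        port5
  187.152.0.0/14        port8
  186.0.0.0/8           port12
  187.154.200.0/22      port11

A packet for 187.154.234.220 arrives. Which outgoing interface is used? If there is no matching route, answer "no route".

Routes whose prefix contains 187.154.234.220:
  187.128.0.0/9 (187.128.0.0 - 187.255.255.255) -> port15
  187.152.0.0/14 (187.152.0.0 - 187.155.255.255) -> port8
  187.154.0.0/15 (187.154.0.0 - 187.155.255.255) -> port13
  187.154.128.0/17 (187.154.128.0 - 187.154.255.255) -> port9
More-specific entries that do NOT match:
  187.154.234.212/30 (187.154.234.212 - 187.154.234.215) does not contain 187.154.234.220
  187.186.234.192/27 (187.186.234.192 - 187.186.234.223) does not contain 187.154.234.220
  187.154.234.224/27 (187.154.234.224 - 187.154.234.255) does not contain 187.154.234.220
  187.154.250.0/24 (187.154.250.0 - 187.154.250.255) does not contain 187.154.234.220
  187.154.250.0/23 (187.154.250.0 - 187.154.251.255) does not contain 187.154.234.220
  187.154.200.0/22 (187.154.200.0 - 187.154.203.255) does not contain 187.154.234.220
  187.152.192.0/18 (187.152.192.0 - 187.152.255.255) does not contain 187.154.234.220
Longest matching prefix is /17 -> interface port9.

port9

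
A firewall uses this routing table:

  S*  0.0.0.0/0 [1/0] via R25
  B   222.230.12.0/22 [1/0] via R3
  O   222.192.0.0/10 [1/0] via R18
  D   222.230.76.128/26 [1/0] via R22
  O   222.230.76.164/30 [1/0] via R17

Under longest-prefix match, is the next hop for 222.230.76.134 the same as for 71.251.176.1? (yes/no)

no

222.230.76.134: longest match 222.230.76.128/26 -> R22
71.251.176.1: longest match 0.0.0.0/0 -> R25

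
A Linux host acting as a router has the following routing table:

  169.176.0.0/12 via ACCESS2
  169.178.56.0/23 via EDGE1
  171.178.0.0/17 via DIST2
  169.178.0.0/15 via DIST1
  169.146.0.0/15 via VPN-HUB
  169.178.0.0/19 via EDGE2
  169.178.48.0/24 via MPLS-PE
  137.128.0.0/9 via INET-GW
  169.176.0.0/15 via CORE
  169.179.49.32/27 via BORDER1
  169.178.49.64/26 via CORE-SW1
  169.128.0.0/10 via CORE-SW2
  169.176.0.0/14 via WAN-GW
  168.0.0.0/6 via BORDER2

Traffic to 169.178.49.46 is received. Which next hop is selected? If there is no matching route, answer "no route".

Routes whose prefix contains 169.178.49.46:
  168.0.0.0/6 (168.0.0.0 - 171.255.255.255) -> BORDER2
  169.128.0.0/10 (169.128.0.0 - 169.191.255.255) -> CORE-SW2
  169.176.0.0/12 (169.176.0.0 - 169.191.255.255) -> ACCESS2
  169.176.0.0/14 (169.176.0.0 - 169.179.255.255) -> WAN-GW
  169.178.0.0/15 (169.178.0.0 - 169.179.255.255) -> DIST1
More-specific entries that do NOT match:
  169.179.49.32/27 (169.179.49.32 - 169.179.49.63) does not contain 169.178.49.46
  169.178.49.64/26 (169.178.49.64 - 169.178.49.127) does not contain 169.178.49.46
  169.178.48.0/24 (169.178.48.0 - 169.178.48.255) does not contain 169.178.49.46
  169.178.56.0/23 (169.178.56.0 - 169.178.57.255) does not contain 169.178.49.46
  169.178.0.0/19 (169.178.0.0 - 169.178.31.255) does not contain 169.178.49.46
  171.178.0.0/17 (171.178.0.0 - 171.178.127.255) does not contain 169.178.49.46
Longest matching prefix is /15 -> next hop DIST1.

DIST1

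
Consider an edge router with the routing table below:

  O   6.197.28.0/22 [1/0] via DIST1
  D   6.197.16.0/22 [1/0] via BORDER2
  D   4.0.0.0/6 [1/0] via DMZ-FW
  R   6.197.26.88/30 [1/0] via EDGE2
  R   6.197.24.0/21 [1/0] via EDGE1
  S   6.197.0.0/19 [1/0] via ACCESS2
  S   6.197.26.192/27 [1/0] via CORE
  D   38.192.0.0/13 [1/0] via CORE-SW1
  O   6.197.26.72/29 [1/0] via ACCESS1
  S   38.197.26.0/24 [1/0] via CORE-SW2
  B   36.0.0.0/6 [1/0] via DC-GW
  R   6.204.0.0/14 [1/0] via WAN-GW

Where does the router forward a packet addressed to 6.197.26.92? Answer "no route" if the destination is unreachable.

Routes whose prefix contains 6.197.26.92:
  4.0.0.0/6 (4.0.0.0 - 7.255.255.255) -> DMZ-FW
  6.197.0.0/19 (6.197.0.0 - 6.197.31.255) -> ACCESS2
  6.197.24.0/21 (6.197.24.0 - 6.197.31.255) -> EDGE1
More-specific entries that do NOT match:
  6.197.26.88/30 (6.197.26.88 - 6.197.26.91) does not contain 6.197.26.92
  6.197.26.72/29 (6.197.26.72 - 6.197.26.79) does not contain 6.197.26.92
  6.197.26.192/27 (6.197.26.192 - 6.197.26.223) does not contain 6.197.26.92
  38.197.26.0/24 (38.197.26.0 - 38.197.26.255) does not contain 6.197.26.92
  6.197.28.0/22 (6.197.28.0 - 6.197.31.255) does not contain 6.197.26.92
  6.197.16.0/22 (6.197.16.0 - 6.197.19.255) does not contain 6.197.26.92
Longest matching prefix is /21 -> next hop EDGE1.

EDGE1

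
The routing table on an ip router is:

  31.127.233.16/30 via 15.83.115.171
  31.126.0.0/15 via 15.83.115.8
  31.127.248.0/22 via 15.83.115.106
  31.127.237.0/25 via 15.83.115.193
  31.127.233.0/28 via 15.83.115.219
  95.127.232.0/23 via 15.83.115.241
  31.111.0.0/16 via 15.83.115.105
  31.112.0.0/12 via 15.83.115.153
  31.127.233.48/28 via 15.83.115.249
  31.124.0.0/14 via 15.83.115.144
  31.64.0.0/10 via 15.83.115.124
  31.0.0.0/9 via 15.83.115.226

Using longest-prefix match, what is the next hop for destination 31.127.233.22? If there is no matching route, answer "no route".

15.83.115.8

Routes whose prefix contains 31.127.233.22:
  31.0.0.0/9 (31.0.0.0 - 31.127.255.255) -> 15.83.115.226
  31.64.0.0/10 (31.64.0.0 - 31.127.255.255) -> 15.83.115.124
  31.112.0.0/12 (31.112.0.0 - 31.127.255.255) -> 15.83.115.153
  31.124.0.0/14 (31.124.0.0 - 31.127.255.255) -> 15.83.115.144
  31.126.0.0/15 (31.126.0.0 - 31.127.255.255) -> 15.83.115.8
More-specific entries that do NOT match:
  31.127.233.16/30 (31.127.233.16 - 31.127.233.19) does not contain 31.127.233.22
  31.127.233.0/28 (31.127.233.0 - 31.127.233.15) does not contain 31.127.233.22
  31.127.233.48/28 (31.127.233.48 - 31.127.233.63) does not contain 31.127.233.22
  31.127.237.0/25 (31.127.237.0 - 31.127.237.127) does not contain 31.127.233.22
  95.127.232.0/23 (95.127.232.0 - 95.127.233.255) does not contain 31.127.233.22
  31.127.248.0/22 (31.127.248.0 - 31.127.251.255) does not contain 31.127.233.22
  31.111.0.0/16 (31.111.0.0 - 31.111.255.255) does not contain 31.127.233.22
Longest matching prefix is /15 -> next hop 15.83.115.8.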